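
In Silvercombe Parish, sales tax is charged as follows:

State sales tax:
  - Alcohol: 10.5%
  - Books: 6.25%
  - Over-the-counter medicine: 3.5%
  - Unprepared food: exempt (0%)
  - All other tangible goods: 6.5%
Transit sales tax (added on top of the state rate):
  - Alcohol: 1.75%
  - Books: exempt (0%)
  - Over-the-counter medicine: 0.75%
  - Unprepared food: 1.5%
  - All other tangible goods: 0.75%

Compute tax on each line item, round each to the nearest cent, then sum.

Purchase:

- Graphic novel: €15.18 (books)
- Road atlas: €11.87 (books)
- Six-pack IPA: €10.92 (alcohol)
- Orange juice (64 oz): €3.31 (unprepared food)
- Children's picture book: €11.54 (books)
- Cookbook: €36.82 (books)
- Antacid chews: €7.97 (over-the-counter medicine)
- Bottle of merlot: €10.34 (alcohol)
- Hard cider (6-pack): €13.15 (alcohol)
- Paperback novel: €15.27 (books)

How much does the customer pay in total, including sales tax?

€146.64

Graphic novel €15.18: books → 6.25% + 0% transit = 6.25% → €0.95
Road atlas €11.87: books → 6.25% + 0% transit = 6.25% → €0.74
Six-pack IPA €10.92: alcohol → 10.5% + 1.75% transit = 12.25% → €1.34
Orange juice (64 oz) €3.31: unprepared food → 0% + 1.5% transit = 1.5% → €0.05
Children's picture book €11.54: books → 6.25% + 0% transit = 6.25% → €0.72
Cookbook €36.82: books → 6.25% + 0% transit = 6.25% → €2.30
Antacid chews €7.97: over-the-counter medicine → 3.5% + 0.75% transit = 4.25% → €0.34
Bottle of merlot €10.34: alcohol → 10.5% + 1.75% transit = 12.25% → €1.27
Hard cider (6-pack) €13.15: alcohol → 10.5% + 1.75% transit = 12.25% → €1.61
Paperback novel €15.27: books → 6.25% + 0% transit = 6.25% → €0.95
Subtotal = €136.37; tax = €10.27; total due = €146.64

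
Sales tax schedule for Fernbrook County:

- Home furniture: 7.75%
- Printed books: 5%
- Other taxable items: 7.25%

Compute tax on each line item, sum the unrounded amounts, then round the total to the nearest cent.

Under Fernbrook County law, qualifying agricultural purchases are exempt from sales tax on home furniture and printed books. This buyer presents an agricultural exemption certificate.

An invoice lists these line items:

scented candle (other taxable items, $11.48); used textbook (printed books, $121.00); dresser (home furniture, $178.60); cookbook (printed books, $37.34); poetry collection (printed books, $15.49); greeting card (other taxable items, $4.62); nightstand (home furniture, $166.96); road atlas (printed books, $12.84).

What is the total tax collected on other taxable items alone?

Scented candle $11.48: other taxable items → 7.25% → $0.8323
Greeting card $4.62: other taxable items → 7.25% → $0.33495
Tax on other taxable items: unrounded sum = $1.16725 → $1.17

$1.17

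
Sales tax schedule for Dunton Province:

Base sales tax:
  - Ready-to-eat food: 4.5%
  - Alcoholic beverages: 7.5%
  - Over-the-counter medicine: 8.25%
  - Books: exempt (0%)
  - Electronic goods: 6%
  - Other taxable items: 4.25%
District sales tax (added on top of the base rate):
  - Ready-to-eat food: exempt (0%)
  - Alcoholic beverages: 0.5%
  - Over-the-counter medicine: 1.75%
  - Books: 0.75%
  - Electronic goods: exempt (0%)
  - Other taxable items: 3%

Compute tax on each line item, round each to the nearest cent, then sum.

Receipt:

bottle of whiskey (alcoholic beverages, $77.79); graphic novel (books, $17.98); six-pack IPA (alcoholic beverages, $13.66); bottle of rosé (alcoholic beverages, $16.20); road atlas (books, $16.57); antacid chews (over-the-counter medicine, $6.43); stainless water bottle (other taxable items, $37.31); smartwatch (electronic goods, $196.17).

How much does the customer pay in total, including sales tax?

$406.08

Bottle of whiskey $77.79: alcoholic beverages → 7.5% + 0.5% district = 8% → $6.22
Graphic novel $17.98: books → 0% + 0.75% district = 0.75% → $0.13
Six-pack IPA $13.66: alcoholic beverages → 7.5% + 0.5% district = 8% → $1.09
Bottle of rosé $16.20: alcoholic beverages → 7.5% + 0.5% district = 8% → $1.30
Road atlas $16.57: books → 0% + 0.75% district = 0.75% → $0.12
Antacid chews $6.43: over-the-counter medicine → 8.25% + 1.75% district = 10% → $0.64
Stainless water bottle $37.31: other taxable items → 4.25% + 3% district = 7.25% → $2.70
Smartwatch $196.17: electronic goods → 6% + 0% district = 6% → $11.77
Subtotal = $382.11; tax = $23.97; total due = $406.08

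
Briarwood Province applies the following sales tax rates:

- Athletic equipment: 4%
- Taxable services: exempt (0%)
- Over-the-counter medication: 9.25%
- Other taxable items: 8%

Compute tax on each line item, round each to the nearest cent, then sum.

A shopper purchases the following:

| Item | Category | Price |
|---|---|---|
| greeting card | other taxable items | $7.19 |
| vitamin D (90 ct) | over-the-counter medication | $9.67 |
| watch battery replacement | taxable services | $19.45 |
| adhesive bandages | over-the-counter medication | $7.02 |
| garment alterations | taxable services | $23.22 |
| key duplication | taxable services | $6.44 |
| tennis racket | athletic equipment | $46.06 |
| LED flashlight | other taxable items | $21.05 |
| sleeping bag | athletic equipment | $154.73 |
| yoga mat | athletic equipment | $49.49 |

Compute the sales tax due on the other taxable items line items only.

$2.26

Greeting card $7.19: other taxable items → 8% → $0.58
LED flashlight $21.05: other taxable items → 8% → $1.68
Tax on other taxable items = $0.58 + $1.68 = $2.26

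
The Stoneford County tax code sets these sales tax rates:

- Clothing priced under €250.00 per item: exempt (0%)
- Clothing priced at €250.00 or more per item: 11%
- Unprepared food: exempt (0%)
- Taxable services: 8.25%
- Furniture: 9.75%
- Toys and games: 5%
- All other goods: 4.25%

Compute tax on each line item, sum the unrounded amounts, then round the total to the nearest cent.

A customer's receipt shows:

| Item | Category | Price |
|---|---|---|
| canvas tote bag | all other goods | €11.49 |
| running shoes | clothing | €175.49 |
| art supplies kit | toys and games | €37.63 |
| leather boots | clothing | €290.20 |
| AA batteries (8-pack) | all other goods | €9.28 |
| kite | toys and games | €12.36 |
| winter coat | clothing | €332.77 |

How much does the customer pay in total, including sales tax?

€941.13

Canvas tote bag €11.49: all other goods → 4.25% → €0.488325
Running shoes €175.49: clothing, under €250.00 → 0% → €0.00
Art supplies kit €37.63: toys and games → 5% → €1.8815
Leather boots €290.20: clothing, €250.00 or more → 11% → €31.922
AA batteries (8-pack) €9.28: all other goods → 4.25% → €0.3944
Kite €12.36: toys and games → 5% → €0.618
Winter coat €332.77: clothing, €250.00 or more → 11% → €36.6047
Subtotal = €869.22; unrounded tax = €71.908925 → €71.91; total due = €941.13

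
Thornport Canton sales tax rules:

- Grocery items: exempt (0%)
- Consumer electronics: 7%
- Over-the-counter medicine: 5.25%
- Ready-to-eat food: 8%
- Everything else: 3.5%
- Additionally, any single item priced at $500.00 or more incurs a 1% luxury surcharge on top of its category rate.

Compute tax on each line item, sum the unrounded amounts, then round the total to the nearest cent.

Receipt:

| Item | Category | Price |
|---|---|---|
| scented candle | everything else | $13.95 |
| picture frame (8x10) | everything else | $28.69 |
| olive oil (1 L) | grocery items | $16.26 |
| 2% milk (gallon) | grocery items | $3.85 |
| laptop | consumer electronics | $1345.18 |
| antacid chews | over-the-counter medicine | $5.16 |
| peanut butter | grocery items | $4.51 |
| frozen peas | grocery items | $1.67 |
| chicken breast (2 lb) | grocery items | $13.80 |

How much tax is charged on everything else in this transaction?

Scented candle $13.95: everything else → 3.5% → $0.48825
Picture frame (8x10) $28.69: everything else → 3.5% → $1.00415
Tax on everything else: unrounded sum = $1.4924 → $1.49

$1.49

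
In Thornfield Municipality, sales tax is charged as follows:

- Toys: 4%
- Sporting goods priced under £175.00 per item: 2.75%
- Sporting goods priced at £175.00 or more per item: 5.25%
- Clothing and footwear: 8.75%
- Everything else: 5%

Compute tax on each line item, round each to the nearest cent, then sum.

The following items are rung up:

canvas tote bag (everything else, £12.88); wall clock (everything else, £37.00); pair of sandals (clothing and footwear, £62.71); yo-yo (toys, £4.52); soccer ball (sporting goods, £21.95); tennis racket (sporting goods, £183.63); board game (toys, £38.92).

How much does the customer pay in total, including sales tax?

£381.57

Canvas tote bag £12.88: everything else → 5% → £0.64
Wall clock £37.00: everything else → 5% → £1.85
Pair of sandals £62.71: clothing and footwear → 8.75% → £5.49
Yo-yo £4.52: toys → 4% → £0.18
Soccer ball £21.95: sporting goods, under £175.00 → 2.75% → £0.60
Tennis racket £183.63: sporting goods, £175.00 or more → 5.25% → £9.64
Board game £38.92: toys → 4% → £1.56
Subtotal = £361.61; tax = £19.96; total due = £381.57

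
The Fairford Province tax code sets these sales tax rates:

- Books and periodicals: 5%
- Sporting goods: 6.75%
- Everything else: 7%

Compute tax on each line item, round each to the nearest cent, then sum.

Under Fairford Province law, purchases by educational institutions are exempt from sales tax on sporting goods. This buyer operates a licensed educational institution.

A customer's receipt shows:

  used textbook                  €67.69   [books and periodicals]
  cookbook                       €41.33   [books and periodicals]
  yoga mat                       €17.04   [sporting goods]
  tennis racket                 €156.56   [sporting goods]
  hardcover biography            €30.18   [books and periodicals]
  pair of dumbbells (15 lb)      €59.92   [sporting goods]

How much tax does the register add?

Used textbook €67.69: books and periodicals → 5% → €3.38
Cookbook €41.33: books and periodicals → 5% → €2.07
Yoga mat €17.04: sporting goods, buyer-exempt → 0% → €0.00
Tennis racket €156.56: sporting goods, buyer-exempt → 0% → €0.00
Hardcover biography €30.18: books and periodicals → 5% → €1.51
Pair of dumbbells (15 lb) €59.92: sporting goods, buyer-exempt → 0% → €0.00
Total tax = €3.38 + €2.07 + €1.51 = €6.96

€6.96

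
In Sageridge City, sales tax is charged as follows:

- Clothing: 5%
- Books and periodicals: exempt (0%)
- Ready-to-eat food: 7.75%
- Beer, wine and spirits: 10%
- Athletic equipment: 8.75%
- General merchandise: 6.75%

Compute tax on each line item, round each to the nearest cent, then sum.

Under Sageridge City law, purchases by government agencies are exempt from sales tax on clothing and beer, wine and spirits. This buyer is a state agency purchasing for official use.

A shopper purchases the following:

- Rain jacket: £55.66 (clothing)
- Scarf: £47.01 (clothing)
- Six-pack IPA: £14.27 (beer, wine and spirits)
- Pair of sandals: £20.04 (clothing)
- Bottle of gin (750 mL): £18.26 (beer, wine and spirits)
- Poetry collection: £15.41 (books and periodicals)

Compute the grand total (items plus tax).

Rain jacket £55.66: clothing, buyer-exempt → 0% → £0.00
Scarf £47.01: clothing, buyer-exempt → 0% → £0.00
Six-pack IPA £14.27: beer, wine and spirits, buyer-exempt → 0% → £0.00
Pair of sandals £20.04: clothing, buyer-exempt → 0% → £0.00
Bottle of gin (750 mL) £18.26: beer, wine and spirits, buyer-exempt → 0% → £0.00
Poetry collection £15.41: books and periodicals → 0% → £0.00
Subtotal = £170.65; tax = £0.00; total due = £170.65

£170.65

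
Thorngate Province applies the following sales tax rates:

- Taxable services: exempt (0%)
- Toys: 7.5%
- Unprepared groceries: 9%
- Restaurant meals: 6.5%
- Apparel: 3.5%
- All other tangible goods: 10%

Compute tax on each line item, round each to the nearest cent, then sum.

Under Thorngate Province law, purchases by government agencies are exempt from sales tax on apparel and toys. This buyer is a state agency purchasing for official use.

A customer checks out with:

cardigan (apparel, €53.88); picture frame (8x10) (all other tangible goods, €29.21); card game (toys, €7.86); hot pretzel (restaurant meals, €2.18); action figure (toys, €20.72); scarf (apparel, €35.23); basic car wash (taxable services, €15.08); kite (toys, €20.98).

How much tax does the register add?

€3.06

Cardigan €53.88: apparel, buyer-exempt → 0% → €0.00
Picture frame (8x10) €29.21: all other tangible goods → 10% → €2.92
Card game €7.86: toys, buyer-exempt → 0% → €0.00
Hot pretzel €2.18: restaurant meals → 6.5% → €0.14
Action figure €20.72: toys, buyer-exempt → 0% → €0.00
Scarf €35.23: apparel, buyer-exempt → 0% → €0.00
Basic car wash €15.08: taxable services → 0% → €0.00
Kite €20.98: toys, buyer-exempt → 0% → €0.00
Total tax = €2.92 + €0.14 = €3.06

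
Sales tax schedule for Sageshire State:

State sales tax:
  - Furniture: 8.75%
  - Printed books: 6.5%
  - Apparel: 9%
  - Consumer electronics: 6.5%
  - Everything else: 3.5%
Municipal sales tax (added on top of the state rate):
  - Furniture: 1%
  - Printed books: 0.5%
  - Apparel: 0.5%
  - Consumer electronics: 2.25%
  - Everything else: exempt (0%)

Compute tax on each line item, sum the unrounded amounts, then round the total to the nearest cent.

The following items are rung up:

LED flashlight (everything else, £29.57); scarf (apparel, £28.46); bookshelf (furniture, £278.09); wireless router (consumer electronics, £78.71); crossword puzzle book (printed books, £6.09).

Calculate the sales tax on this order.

£38.17

LED flashlight £29.57: everything else → 3.5% + 0% municipal = 3.5% → £1.03495
Scarf £28.46: apparel → 9% + 0.5% municipal = 9.5% → £2.7037
Bookshelf £278.09: furniture → 8.75% + 1% municipal = 9.75% → £27.113775
Wireless router £78.71: consumer electronics → 6.5% + 2.25% municipal = 8.75% → £6.887125
Crossword puzzle book £6.09: printed books → 6.5% + 0.5% municipal = 7% → £0.4263
Unrounded tax sum = £38.16585 → £38.17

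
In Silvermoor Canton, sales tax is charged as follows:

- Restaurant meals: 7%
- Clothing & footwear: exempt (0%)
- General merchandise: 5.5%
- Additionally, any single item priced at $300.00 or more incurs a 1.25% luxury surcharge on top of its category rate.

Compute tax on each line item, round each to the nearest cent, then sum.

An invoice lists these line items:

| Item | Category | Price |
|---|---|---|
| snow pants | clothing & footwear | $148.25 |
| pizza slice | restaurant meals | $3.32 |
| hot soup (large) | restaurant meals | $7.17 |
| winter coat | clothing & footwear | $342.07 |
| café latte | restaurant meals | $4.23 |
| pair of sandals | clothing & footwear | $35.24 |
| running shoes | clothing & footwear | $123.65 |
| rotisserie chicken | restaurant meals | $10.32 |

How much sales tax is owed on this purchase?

Snow pants $148.25: clothing & footwear → 0% → $0.00
Pizza slice $3.32: restaurant meals → 7% → $0.23
Hot soup (large) $7.17: restaurant meals → 7% → $0.50
Winter coat $342.07: clothing & footwear → 0% + 1.25% surcharge = 1.25% → $4.28
Café latte $4.23: restaurant meals → 7% → $0.30
Pair of sandals $35.24: clothing & footwear → 0% → $0.00
Running shoes $123.65: clothing & footwear → 0% → $0.00
Rotisserie chicken $10.32: restaurant meals → 7% → $0.72
Total tax = $0.23 + $0.50 + $4.28 + $0.30 + $0.72 = $6.03

$6.03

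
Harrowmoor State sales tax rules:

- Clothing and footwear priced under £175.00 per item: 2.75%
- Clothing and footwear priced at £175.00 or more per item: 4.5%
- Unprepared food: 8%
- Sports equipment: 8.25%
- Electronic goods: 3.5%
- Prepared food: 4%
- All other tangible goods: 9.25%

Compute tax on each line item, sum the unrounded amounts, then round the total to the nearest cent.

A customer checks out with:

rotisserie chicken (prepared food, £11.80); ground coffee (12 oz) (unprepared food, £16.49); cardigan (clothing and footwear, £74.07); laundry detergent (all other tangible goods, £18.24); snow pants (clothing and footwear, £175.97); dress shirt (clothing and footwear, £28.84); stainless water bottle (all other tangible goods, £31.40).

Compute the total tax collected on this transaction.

£17.13

Rotisserie chicken £11.80: prepared food → 4% → £0.472
Ground coffee (12 oz) £16.49: unprepared food → 8% → £1.3192
Cardigan £74.07: clothing and footwear, under £175.00 → 2.75% → £2.036925
Laundry detergent £18.24: all other tangible goods → 9.25% → £1.6872
Snow pants £175.97: clothing and footwear, £175.00 or more → 4.5% → £7.91865
Dress shirt £28.84: clothing and footwear, under £175.00 → 2.75% → £0.7931
Stainless water bottle £31.40: all other tangible goods → 9.25% → £2.9045
Unrounded tax sum = £17.131575 → £17.13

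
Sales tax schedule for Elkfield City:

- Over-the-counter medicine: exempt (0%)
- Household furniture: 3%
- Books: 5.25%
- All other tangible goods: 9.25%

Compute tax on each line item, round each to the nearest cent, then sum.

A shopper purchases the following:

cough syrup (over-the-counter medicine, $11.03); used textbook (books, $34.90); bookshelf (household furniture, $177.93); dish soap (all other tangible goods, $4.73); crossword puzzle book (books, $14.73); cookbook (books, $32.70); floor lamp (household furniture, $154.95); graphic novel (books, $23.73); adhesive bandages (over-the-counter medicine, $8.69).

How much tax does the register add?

Cough syrup $11.03: over-the-counter medicine → 0% → $0.00
Used textbook $34.90: books → 5.25% → $1.83
Bookshelf $177.93: household furniture → 3% → $5.34
Dish soap $4.73: all other tangible goods → 9.25% → $0.44
Crossword puzzle book $14.73: books → 5.25% → $0.77
Cookbook $32.70: books → 5.25% → $1.72
Floor lamp $154.95: household furniture → 3% → $4.65
Graphic novel $23.73: books → 5.25% → $1.25
Adhesive bandages $8.69: over-the-counter medicine → 0% → $0.00
Total tax = $1.83 + $5.34 + $0.44 + $0.77 + $1.72 + $4.65 + $1.25 = $16.00

$16.00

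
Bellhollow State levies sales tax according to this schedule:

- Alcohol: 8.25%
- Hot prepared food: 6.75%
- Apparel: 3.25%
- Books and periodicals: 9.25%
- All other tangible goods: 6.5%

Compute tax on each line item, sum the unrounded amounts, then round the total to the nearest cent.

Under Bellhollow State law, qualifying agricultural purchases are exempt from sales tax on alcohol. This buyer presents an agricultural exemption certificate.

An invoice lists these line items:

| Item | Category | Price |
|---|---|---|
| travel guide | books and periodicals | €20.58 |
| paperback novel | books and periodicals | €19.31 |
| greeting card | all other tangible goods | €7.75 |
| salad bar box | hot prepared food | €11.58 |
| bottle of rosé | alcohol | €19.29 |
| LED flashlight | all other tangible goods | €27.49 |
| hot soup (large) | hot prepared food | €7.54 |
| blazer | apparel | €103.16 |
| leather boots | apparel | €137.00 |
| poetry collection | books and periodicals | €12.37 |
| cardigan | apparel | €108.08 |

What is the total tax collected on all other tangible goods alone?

€2.29

Greeting card €7.75: all other tangible goods → 6.5% → €0.50375
LED flashlight €27.49: all other tangible goods → 6.5% → €1.78685
Tax on all other tangible goods: unrounded sum = €2.2906 → €2.29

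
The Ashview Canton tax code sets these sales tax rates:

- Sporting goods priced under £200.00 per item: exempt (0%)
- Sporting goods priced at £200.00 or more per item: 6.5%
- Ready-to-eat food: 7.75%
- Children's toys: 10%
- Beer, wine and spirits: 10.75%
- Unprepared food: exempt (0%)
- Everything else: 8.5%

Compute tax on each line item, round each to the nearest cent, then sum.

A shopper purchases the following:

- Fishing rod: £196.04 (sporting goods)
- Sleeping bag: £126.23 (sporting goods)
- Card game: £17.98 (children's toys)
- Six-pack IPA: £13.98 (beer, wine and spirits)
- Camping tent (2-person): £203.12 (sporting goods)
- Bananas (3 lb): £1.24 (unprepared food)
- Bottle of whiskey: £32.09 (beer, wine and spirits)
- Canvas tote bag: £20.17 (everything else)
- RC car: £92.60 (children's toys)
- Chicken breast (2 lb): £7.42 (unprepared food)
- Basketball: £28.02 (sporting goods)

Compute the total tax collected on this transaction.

£30.92

Fishing rod £196.04: sporting goods, under £200.00 → 0% → £0.00
Sleeping bag £126.23: sporting goods, under £200.00 → 0% → £0.00
Card game £17.98: children's toys → 10% → £1.80
Six-pack IPA £13.98: beer, wine and spirits → 10.75% → £1.50
Camping tent (2-person) £203.12: sporting goods, £200.00 or more → 6.5% → £13.20
Bananas (3 lb) £1.24: unprepared food → 0% → £0.00
Bottle of whiskey £32.09: beer, wine and spirits → 10.75% → £3.45
Canvas tote bag £20.17: everything else → 8.5% → £1.71
RC car £92.60: children's toys → 10% → £9.26
Chicken breast (2 lb) £7.42: unprepared food → 0% → £0.00
Basketball £28.02: sporting goods, under £200.00 → 0% → £0.00
Total tax = £1.80 + £1.50 + £13.20 + £3.45 + £1.71 + £9.26 = £30.92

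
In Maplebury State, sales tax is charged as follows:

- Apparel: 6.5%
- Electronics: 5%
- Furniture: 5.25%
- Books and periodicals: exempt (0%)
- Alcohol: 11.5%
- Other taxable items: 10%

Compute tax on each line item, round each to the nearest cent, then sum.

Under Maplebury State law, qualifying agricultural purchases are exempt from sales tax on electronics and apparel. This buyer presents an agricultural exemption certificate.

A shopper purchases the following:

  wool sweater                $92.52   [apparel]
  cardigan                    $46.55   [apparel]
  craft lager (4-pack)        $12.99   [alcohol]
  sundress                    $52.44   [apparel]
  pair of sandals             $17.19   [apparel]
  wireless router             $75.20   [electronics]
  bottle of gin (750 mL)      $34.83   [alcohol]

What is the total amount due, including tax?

$337.22

Wool sweater $92.52: apparel, buyer-exempt → 0% → $0.00
Cardigan $46.55: apparel, buyer-exempt → 0% → $0.00
Craft lager (4-pack) $12.99: alcohol → 11.5% → $1.49
Sundress $52.44: apparel, buyer-exempt → 0% → $0.00
Pair of sandals $17.19: apparel, buyer-exempt → 0% → $0.00
Wireless router $75.20: electronics, buyer-exempt → 0% → $0.00
Bottle of gin (750 mL) $34.83: alcohol → 11.5% → $4.01
Subtotal = $331.72; tax = $5.50; total due = $337.22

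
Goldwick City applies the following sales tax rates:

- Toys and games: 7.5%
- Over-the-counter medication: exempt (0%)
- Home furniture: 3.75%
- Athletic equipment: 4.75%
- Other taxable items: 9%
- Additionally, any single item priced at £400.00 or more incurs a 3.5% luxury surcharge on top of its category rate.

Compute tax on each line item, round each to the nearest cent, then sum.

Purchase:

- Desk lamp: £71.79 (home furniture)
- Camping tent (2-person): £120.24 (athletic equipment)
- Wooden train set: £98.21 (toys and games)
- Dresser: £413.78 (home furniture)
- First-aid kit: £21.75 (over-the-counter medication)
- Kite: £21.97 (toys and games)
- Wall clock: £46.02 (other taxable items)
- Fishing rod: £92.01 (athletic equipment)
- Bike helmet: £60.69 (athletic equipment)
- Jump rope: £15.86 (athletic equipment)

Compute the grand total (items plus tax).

£1021.88

Desk lamp £71.79: home furniture → 3.75% → £2.69
Camping tent (2-person) £120.24: athletic equipment → 4.75% → £5.71
Wooden train set £98.21: toys and games → 7.5% → £7.37
Dresser £413.78: home furniture → 3.75% + 3.5% surcharge = 7.25% → £30.00
First-aid kit £21.75: over-the-counter medication → 0% → £0.00
Kite £21.97: toys and games → 7.5% → £1.65
Wall clock £46.02: other taxable items → 9% → £4.14
Fishing rod £92.01: athletic equipment → 4.75% → £4.37
Bike helmet £60.69: athletic equipment → 4.75% → £2.88
Jump rope £15.86: athletic equipment → 4.75% → £0.75
Subtotal = £962.32; tax = £59.56; total due = £1021.88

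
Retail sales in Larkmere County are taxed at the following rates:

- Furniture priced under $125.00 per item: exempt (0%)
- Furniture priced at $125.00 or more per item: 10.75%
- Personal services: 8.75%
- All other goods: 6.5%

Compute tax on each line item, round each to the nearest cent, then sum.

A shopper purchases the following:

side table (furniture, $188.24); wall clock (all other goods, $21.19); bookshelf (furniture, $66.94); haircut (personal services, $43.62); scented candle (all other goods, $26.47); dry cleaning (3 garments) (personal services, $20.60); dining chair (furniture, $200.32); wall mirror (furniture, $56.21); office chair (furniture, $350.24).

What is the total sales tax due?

Side table $188.24: furniture, $125.00 or more → 10.75% → $20.24
Wall clock $21.19: all other goods → 6.5% → $1.38
Bookshelf $66.94: furniture, under $125.00 → 0% → $0.00
Haircut $43.62: personal services → 8.75% → $3.82
Scented candle $26.47: all other goods → 6.5% → $1.72
Dry cleaning (3 garments) $20.60: personal services → 8.75% → $1.80
Dining chair $200.32: furniture, $125.00 or more → 10.75% → $21.53
Wall mirror $56.21: furniture, under $125.00 → 0% → $0.00
Office chair $350.24: furniture, $125.00 or more → 10.75% → $37.65
Total tax = $20.24 + $1.38 + $3.82 + $1.72 + $1.80 + $21.53 + $37.65 = $88.14

$88.14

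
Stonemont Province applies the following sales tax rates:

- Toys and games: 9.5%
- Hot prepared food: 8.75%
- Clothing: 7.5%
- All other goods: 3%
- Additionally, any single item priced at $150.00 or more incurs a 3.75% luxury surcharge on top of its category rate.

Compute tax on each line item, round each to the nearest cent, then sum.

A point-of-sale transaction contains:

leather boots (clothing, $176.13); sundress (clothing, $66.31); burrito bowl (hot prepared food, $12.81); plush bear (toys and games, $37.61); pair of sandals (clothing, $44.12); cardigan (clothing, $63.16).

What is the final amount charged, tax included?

$437.66

Leather boots $176.13: clothing → 7.5% + 3.75% surcharge = 11.25% → $19.81
Sundress $66.31: clothing → 7.5% → $4.97
Burrito bowl $12.81: hot prepared food → 8.75% → $1.12
Plush bear $37.61: toys and games → 9.5% → $3.57
Pair of sandals $44.12: clothing → 7.5% → $3.31
Cardigan $63.16: clothing → 7.5% → $4.74
Subtotal = $400.14; tax = $37.52; total due = $437.66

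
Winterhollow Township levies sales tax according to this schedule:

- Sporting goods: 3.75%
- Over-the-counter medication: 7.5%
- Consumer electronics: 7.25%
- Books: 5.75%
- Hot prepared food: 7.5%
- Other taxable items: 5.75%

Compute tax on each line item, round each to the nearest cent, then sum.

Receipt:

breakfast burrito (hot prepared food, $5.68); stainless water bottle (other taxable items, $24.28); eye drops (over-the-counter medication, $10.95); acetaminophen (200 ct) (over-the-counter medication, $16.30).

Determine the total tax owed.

Breakfast burrito $5.68: hot prepared food → 7.5% → $0.43
Stainless water bottle $24.28: other taxable items → 5.75% → $1.40
Eye drops $10.95: over-the-counter medication → 7.5% → $0.82
Acetaminophen (200 ct) $16.30: over-the-counter medication → 7.5% → $1.22
Total tax = $0.43 + $1.40 + $0.82 + $1.22 = $3.87

$3.87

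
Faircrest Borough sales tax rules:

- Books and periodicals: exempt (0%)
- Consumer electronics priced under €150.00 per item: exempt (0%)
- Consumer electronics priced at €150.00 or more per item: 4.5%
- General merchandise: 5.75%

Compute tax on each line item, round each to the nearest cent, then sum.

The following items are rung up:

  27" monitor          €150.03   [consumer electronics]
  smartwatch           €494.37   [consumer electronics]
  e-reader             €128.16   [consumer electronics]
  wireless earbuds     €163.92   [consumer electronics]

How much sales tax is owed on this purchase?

27" monitor €150.03: consumer electronics, €150.00 or more → 4.5% → €6.75
Smartwatch €494.37: consumer electronics, €150.00 or more → 4.5% → €22.25
E-reader €128.16: consumer electronics, under €150.00 → 0% → €0.00
Wireless earbuds €163.92: consumer electronics, €150.00 or more → 4.5% → €7.38
Total tax = €6.75 + €22.25 + €7.38 = €36.38

€36.38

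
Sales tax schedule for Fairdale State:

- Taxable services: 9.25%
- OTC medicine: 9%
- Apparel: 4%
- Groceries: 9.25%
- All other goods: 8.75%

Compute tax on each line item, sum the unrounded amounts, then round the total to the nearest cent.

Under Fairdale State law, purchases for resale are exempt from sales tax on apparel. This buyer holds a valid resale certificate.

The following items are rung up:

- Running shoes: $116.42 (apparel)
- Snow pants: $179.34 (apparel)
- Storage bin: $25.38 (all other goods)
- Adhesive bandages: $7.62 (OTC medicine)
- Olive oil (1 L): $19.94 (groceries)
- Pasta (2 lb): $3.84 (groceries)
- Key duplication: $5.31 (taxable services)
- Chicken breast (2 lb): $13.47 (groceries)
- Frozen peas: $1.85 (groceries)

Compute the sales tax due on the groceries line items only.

$3.62

Olive oil (1 L) $19.94: groceries → 9.25% → $1.84445
Pasta (2 lb) $3.84: groceries → 9.25% → $0.3552
Chicken breast (2 lb) $13.47: groceries → 9.25% → $1.245975
Frozen peas $1.85: groceries → 9.25% → $0.171125
Tax on groceries: unrounded sum = $3.61675 → $3.62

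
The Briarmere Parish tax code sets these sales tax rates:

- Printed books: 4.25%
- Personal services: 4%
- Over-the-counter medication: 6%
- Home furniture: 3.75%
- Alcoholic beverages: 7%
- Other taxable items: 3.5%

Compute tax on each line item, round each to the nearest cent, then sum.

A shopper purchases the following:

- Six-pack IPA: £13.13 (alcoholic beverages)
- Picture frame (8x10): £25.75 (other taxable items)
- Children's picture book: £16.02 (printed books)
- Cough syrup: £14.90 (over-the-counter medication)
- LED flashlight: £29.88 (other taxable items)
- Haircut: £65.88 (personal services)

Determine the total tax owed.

Six-pack IPA £13.13: alcoholic beverages → 7% → £0.92
Picture frame (8x10) £25.75: other taxable items → 3.5% → £0.90
Children's picture book £16.02: printed books → 4.25% → £0.68
Cough syrup £14.90: over-the-counter medication → 6% → £0.89
LED flashlight £29.88: other taxable items → 3.5% → £1.05
Haircut £65.88: personal services → 4% → £2.64
Total tax = £0.92 + £0.90 + £0.68 + £0.89 + £1.05 + £2.64 = £7.08

£7.08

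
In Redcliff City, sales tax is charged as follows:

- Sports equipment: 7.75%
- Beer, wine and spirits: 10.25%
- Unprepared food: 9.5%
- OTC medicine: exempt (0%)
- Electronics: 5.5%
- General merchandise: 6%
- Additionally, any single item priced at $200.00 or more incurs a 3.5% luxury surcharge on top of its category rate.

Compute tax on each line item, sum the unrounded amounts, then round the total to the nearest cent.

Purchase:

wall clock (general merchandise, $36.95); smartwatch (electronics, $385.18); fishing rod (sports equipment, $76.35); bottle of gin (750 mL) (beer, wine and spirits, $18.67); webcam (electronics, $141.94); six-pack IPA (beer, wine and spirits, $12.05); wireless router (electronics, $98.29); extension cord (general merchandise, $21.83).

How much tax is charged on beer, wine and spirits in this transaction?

$3.15

Bottle of gin (750 mL) $18.67: beer, wine and spirits → 10.25% → $1.913675
Six-pack IPA $12.05: beer, wine and spirits → 10.25% → $1.235125
Tax on beer, wine and spirits: unrounded sum = $3.1488 → $3.15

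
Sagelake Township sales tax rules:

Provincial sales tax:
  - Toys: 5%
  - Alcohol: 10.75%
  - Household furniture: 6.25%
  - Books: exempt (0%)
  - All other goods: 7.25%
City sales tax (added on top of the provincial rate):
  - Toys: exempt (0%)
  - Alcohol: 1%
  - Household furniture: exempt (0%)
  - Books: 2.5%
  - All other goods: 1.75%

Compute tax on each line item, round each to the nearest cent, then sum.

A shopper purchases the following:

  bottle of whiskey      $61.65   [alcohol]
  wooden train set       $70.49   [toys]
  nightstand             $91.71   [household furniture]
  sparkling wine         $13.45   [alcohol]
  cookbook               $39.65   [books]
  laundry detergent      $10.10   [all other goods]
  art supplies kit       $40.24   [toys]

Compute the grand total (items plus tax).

$349.27

Bottle of whiskey $61.65: alcohol → 10.75% + 1% city = 11.75% → $7.24
Wooden train set $70.49: toys → 5% + 0% city = 5% → $3.52
Nightstand $91.71: household furniture → 6.25% + 0% city = 6.25% → $5.73
Sparkling wine $13.45: alcohol → 10.75% + 1% city = 11.75% → $1.58
Cookbook $39.65: books → 0% + 2.5% city = 2.5% → $0.99
Laundry detergent $10.10: all other goods → 7.25% + 1.75% city = 9% → $0.91
Art supplies kit $40.24: toys → 5% + 0% city = 5% → $2.01
Subtotal = $327.29; tax = $21.98; total due = $349.27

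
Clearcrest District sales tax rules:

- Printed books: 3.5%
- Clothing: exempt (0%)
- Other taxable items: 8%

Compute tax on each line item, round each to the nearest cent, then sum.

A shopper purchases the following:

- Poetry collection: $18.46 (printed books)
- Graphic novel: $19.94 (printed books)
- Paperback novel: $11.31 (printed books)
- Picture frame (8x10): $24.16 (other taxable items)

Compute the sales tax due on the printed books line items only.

$1.75

Poetry collection $18.46: printed books → 3.5% → $0.65
Graphic novel $19.94: printed books → 3.5% → $0.70
Paperback novel $11.31: printed books → 3.5% → $0.40
Tax on printed books = $0.65 + $0.70 + $0.40 = $1.75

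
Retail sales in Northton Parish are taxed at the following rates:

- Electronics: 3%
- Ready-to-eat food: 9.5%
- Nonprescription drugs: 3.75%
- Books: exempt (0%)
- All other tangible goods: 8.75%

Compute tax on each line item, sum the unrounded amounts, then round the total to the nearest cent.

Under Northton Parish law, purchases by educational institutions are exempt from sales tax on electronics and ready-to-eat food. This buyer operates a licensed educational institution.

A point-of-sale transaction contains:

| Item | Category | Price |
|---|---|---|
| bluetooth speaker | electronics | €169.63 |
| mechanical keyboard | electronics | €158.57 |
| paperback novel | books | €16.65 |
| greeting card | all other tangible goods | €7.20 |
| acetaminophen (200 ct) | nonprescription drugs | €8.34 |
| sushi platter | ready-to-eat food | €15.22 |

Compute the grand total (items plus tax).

Bluetooth speaker €169.63: electronics, buyer-exempt → 0% → €0.00
Mechanical keyboard €158.57: electronics, buyer-exempt → 0% → €0.00
Paperback novel €16.65: books → 0% → €0.00
Greeting card €7.20: all other tangible goods → 8.75% → €0.63
Acetaminophen (200 ct) €8.34: nonprescription drugs → 3.75% → €0.31275
Sushi platter €15.22: ready-to-eat food, buyer-exempt → 0% → €0.00
Subtotal = €375.61; unrounded tax = €0.94275 → €0.94; total due = €376.55

€376.55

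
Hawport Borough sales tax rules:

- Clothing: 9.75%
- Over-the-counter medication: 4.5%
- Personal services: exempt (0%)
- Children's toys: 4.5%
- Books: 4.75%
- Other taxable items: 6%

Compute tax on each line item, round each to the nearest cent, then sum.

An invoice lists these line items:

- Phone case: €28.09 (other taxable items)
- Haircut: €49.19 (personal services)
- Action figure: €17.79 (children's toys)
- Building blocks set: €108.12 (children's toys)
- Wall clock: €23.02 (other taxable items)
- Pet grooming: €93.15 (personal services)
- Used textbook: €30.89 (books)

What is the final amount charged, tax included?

€360.46

Phone case €28.09: other taxable items → 6% → €1.69
Haircut €49.19: personal services → 0% → €0.00
Action figure €17.79: children's toys → 4.5% → €0.80
Building blocks set €108.12: children's toys → 4.5% → €4.87
Wall clock €23.02: other taxable items → 6% → €1.38
Pet grooming €93.15: personal services → 0% → €0.00
Used textbook €30.89: books → 4.75% → €1.47
Subtotal = €350.25; tax = €10.21; total due = €360.46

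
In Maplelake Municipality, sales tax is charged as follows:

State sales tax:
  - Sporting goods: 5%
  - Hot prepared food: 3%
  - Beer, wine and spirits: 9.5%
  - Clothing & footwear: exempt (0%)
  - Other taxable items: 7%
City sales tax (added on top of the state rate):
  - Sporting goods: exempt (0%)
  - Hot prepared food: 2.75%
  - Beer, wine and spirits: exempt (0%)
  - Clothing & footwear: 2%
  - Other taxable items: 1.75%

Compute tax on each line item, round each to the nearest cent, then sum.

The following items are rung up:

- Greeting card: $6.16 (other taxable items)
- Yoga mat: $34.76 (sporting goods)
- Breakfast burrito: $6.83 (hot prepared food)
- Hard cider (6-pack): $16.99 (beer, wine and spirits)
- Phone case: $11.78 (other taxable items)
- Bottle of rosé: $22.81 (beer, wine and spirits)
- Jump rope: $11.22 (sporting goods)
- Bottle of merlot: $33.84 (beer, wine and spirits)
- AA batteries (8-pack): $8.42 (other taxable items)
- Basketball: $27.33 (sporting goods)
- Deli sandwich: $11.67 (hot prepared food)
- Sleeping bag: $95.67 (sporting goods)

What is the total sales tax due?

Greeting card $6.16: other taxable items → 7% + 1.75% city = 8.75% → $0.54
Yoga mat $34.76: sporting goods → 5% + 0% city = 5% → $1.74
Breakfast burrito $6.83: hot prepared food → 3% + 2.75% city = 5.75% → $0.39
Hard cider (6-pack) $16.99: beer, wine and spirits → 9.5% + 0% city = 9.5% → $1.61
Phone case $11.78: other taxable items → 7% + 1.75% city = 8.75% → $1.03
Bottle of rosé $22.81: beer, wine and spirits → 9.5% + 0% city = 9.5% → $2.17
Jump rope $11.22: sporting goods → 5% + 0% city = 5% → $0.56
Bottle of merlot $33.84: beer, wine and spirits → 9.5% + 0% city = 9.5% → $3.21
AA batteries (8-pack) $8.42: other taxable items → 7% + 1.75% city = 8.75% → $0.74
Basketball $27.33: sporting goods → 5% + 0% city = 5% → $1.37
Deli sandwich $11.67: hot prepared food → 3% + 2.75% city = 5.75% → $0.67
Sleeping bag $95.67: sporting goods → 5% + 0% city = 5% → $4.78
Total tax = $0.54 + $1.74 + $0.39 + $1.61 + $1.03 + $2.17 + $0.56 + $3.21 + $0.74 + $1.37 + $0.67 + $4.78 = $18.81

$18.81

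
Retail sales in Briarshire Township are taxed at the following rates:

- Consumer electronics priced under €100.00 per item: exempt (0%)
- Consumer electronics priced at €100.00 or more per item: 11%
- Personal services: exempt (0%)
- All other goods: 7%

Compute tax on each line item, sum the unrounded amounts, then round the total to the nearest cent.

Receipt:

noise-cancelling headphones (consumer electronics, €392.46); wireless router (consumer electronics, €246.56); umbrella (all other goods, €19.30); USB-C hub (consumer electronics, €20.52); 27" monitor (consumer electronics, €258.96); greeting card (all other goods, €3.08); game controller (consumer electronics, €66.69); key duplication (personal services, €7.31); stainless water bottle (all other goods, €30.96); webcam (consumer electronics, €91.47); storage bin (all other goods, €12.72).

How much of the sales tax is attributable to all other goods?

Umbrella €19.30: all other goods → 7% → €1.351
Greeting card €3.08: all other goods → 7% → €0.2156
Stainless water bottle €30.96: all other goods → 7% → €2.1672
Storage bin €12.72: all other goods → 7% → €0.8904
Tax on all other goods: unrounded sum = €4.6242 → €4.62

€4.62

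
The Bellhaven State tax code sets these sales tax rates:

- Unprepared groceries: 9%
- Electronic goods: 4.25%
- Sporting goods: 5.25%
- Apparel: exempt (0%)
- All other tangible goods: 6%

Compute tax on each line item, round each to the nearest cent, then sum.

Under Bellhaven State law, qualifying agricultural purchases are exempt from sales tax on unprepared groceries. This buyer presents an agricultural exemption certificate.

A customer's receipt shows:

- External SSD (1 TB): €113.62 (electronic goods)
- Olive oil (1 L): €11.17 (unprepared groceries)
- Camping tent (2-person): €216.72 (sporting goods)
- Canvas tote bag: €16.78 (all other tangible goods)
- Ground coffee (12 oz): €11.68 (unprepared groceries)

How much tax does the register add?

€17.22

External SSD (1 TB) €113.62: electronic goods → 4.25% → €4.83
Olive oil (1 L) €11.17: unprepared groceries, buyer-exempt → 0% → €0.00
Camping tent (2-person) €216.72: sporting goods → 5.25% → €11.38
Canvas tote bag €16.78: all other tangible goods → 6% → €1.01
Ground coffee (12 oz) €11.68: unprepared groceries, buyer-exempt → 0% → €0.00
Total tax = €4.83 + €11.38 + €1.01 = €17.22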